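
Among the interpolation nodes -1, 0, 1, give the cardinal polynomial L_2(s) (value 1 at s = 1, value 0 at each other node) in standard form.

L_2(s) = (1/2)s^2 + (1/2)s

L_2(s) = (s + 1)s / [(2)·(1)]
       = (s^2 + s) / (2)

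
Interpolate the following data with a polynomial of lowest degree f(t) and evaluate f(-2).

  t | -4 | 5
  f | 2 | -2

Evaluate each Lagrange basis at t = -2:
L_0(-2) = (-7)/[(-9)] = 7/9
L_1(-2) = (2)/[(9)] = 2/9
Sum: 2·(7/9) + (-2)·(2/9) = 10/9

10/9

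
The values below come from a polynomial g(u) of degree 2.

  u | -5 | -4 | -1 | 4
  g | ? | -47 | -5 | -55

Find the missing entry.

The 3 known values determine g uniquely (degree ≤ 2).
Evaluate each Lagrange basis at u = -5:
L_0(-5) = (-4)·(-9)/[(-3)·(-8)] = 3/2
L_1(-5) = (-1)·(-9)/[(3)·(-5)] = -3/5
L_2(-5) = (-1)·(-4)/[(8)·(5)] = 1/10
Sum: (-47)·(3/2) + (-5)·(-3/5) + (-55)·(1/10) = -73

-73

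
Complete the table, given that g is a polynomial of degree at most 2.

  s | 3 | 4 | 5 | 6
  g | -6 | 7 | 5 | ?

-12

The 3 known values determine g uniquely (degree ≤ 2).
Evaluate each Lagrange basis at s = 6:
L_0(6) = (2)·(1)/[(-1)·(-2)] = 1
L_1(6) = (3)·(1)/[(1)·(-1)] = -3
L_2(6) = (3)·(2)/[(2)·(1)] = 3
Sum: (-6)·(1) + 7·(-3) + 5·(3) = -12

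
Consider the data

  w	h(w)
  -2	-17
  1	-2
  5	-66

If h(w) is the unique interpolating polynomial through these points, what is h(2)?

-9

Using Newton's divided-difference form:
h[-2,1] = (-2 - (-17)) / (1 - (-2)) = 5
h[1,5] = (-66 - (-2)) / (5 - 1) = -16
h[-2,1,5] = (-16 - 5) / (5 - (-2)) = -3
h(2) = -17 + 5·(4) + (-3)·(4)·(1) = -9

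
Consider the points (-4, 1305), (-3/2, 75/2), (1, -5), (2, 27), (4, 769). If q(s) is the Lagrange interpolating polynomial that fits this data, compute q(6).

Evaluate each Lagrange basis at s = 6:
L_0(6) = (15/2)·(5)·(4)·(2)/[(-5/2)·(-5)·(-6)·(-8)] = 1/2
L_1(6) = (10)·(5)·(4)·(2)/[(5/2)·(-5/2)·(-7/2)·(-11/2)] = -256/77
L_2(6) = (10)·(15/2)·(4)·(2)/[(5)·(5/2)·(-1)·(-3)] = 16
L_3(6) = (10)·(15/2)·(5)·(2)/[(6)·(7/2)·(1)·(-2)] = -125/7
L_4(6) = (10)·(15/2)·(5)·(4)/[(8)·(11/2)·(3)·(2)] = 125/22
Sum: 1305·(1/2) + 75/2·(-256/77) + (-5)·(16) + 27·(-125/7) + 769·(125/22) = 4335

4335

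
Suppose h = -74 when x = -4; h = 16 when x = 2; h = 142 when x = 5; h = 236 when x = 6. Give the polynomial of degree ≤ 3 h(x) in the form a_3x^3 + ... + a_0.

Newton's divided differences:
h[-4,2] = (16 - (-74)) / (2 - (-4)) = 15
h[2,5] = (142 - 16) / (5 - 2) = 42
h[5,6] = (236 - 142) / (6 - 5) = 94
h[-4,2,5] = (42 - 15) / (5 - (-4)) = 3
h[2,5,6] = (94 - 42) / (6 - 2) = 13
h[-4,2,5,6] = (13 - 3) / (6 - (-4)) = 1
h(x) = -74 + 15·(x + 4) + 3·(x + 4)(x - 2) + 1·(x + 4)(x - 2)(x - 5)
Expanding: h(x) = x^3 + 3x + 2

h(x) = x^3 + 3x + 2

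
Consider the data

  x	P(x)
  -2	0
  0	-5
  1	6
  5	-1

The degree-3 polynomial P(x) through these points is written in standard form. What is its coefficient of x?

298/35

L_0(x) = x(x - 1)(x - 5) / [-42] = -(1/42)x^3 + (1/7)x^2 - (5/42)x
L_1(x) = (x + 2)(x - 1)(x - 5) / [10] = (1/10)x^3 - (2/5)x^2 - (7/10)x + 1
L_2(x) = (x + 2)x(x - 5) / [-12] = -(1/12)x^3 + (1/4)x^2 + (5/6)x
L_3(x) = (x + 2)x(x - 1) / [140] = (1/140)x^3 + (1/140)x^2 - (1/70)x
P(x) = 0·L_0 + (-5)·L_1 + 6·L_2 + (-1)·L_3
Only the coefficient of x is needed; take it from each L_i and combine:
0·(-5/42) + (-5)·(-7/10) + 6·(5/6) + (-1)·(-1/70) = 298/35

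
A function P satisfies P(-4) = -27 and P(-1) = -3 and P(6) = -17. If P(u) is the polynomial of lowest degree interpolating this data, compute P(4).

Using Newton's divided-difference form:
P[-4,-1] = (-3 - (-27)) / (-1 - (-4)) = 8
P[-1,6] = (-17 - (-3)) / (6 - (-1)) = -2
P[-4,-1,6] = (-2 - 8) / (6 - (-4)) = -1
P(4) = -27 + 8·(8) + (-1)·(8)·(5) = -3

-3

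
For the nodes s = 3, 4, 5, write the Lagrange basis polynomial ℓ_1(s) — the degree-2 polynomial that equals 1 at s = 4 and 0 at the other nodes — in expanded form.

ℓ_1(s) = -s^2 + 8s - 15

ℓ_1(s) = (s - 3)(s - 5) / [(1)·(-1)]
       = (s^2 - 8s + 15) / (-1)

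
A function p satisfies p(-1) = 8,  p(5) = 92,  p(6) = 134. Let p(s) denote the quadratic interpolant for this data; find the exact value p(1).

4

Using Newton's divided-difference form:
p[-1,5] = (92 - 8) / (5 - (-1)) = 14
p[5,6] = (134 - 92) / (6 - 5) = 42
p[-1,5,6] = (42 - 14) / (6 - (-1)) = 4
p(1) = 8 + 14·(2) + 4·(2)·(-4) = 4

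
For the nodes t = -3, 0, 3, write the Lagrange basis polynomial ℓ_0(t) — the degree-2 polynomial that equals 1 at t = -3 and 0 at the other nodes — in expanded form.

ℓ_0(t) = t(t - 3) / [(-3)·(-6)]
       = (t^2 - 3t) / (18)

ℓ_0(t) = (1/18)t^2 - (1/6)t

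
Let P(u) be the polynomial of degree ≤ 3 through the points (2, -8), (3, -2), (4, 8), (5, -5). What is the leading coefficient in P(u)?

The leading coefficient equals the top divided difference P[2,3,4,5].
P[2,3] = (-2 - (-8)) / (3 - 2) = 6
P[3,4] = (8 - (-2)) / (4 - 3) = 10
P[4,5] = (-5 - 8) / (5 - 4) = -13
P[2,3,4] = (10 - 6) / (4 - 2) = 2
P[3,4,5] = (-13 - 10) / (5 - 3) = -23/2
P[2,3,4,5] = (-23/2 - 2) / (5 - 2) = -9/2

-9/2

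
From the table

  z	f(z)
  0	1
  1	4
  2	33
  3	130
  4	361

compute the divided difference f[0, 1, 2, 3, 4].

f[0,1] = (4 - 1) / (1 - 0) = 3
f[1,2] = (33 - 4) / (2 - 1) = 29
f[2,3] = (130 - 33) / (3 - 2) = 97
f[3,4] = (361 - 130) / (4 - 3) = 231
f[0,1,2] = (29 - 3) / (2 - 0) = 13
f[1,2,3] = (97 - 29) / (3 - 1) = 34
f[2,3,4] = (231 - 97) / (4 - 2) = 67
f[0,1,2,3] = (34 - 13) / (3 - 0) = 7
f[1,2,3,4] = (67 - 34) / (4 - 1) = 11
f[0,1,2,3,4] = (11 - 7) / (4 - 0) = 1

1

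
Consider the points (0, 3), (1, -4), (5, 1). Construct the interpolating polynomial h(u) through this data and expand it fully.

L_0(u) = (u - 1)(u - 5) / [5] = (1/5)u^2 - (6/5)u + 1
L_1(u) = u(u - 5) / [-4] = -(1/4)u^2 + (5/4)u
L_2(u) = u(u - 1) / [20] = (1/20)u^2 - (1/20)u
h(u) = 3·L_0 + (-4)·L_1 + 1·L_2
  3·L_0(u) = (3/5)u^2 - (18/5)u + 3
  (-4)·L_1(u) = u^2 - 5u
  1·L_2(u) = (1/20)u^2 - (1/20)u
Adding term by term: (33/20)u^2 - (173/20)u + 3

h(u) = (33/20)u^2 - (173/20)u + 3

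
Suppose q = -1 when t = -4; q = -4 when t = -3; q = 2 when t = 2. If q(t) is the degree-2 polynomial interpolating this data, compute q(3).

37/5

Using Newton's divided-difference form:
q[-4,-3] = (-4 - (-1)) / (-3 - (-4)) = -3
q[-3,2] = (2 - (-4)) / (2 - (-3)) = 6/5
q[-4,-3,2] = (6/5 - (-3)) / (2 - (-4)) = 7/10
q(3) = -1 + (-3)·(7) + (7/10)·(7)·(6) = 37/5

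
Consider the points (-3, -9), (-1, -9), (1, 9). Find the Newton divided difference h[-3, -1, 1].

h[-3,-1] = (-9 - (-9)) / (-1 - (-3)) = 0
h[-1,1] = (9 - (-9)) / (1 - (-1)) = 9
h[-3,-1,1] = (9 - 0) / (1 - (-3)) = 9/4

9/4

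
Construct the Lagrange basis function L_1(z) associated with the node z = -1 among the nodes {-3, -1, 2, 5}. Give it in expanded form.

L_1(z) = (1/36)z^3 - (1/9)z^2 - (11/36)z + 5/6

L_1(z) = (z + 3)(z - 2)(z - 5) / [(2)·(-3)·(-6)]
       = (z^3 - 4z^2 - 11z + 30) / (36)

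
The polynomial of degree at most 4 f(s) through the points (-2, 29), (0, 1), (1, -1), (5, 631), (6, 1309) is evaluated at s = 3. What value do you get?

Using Newton's divided-difference form:
f[-2,0] = (1 - 29) / (0 - (-2)) = -14
f[0,1] = (-1 - 1) / (1 - 0) = -2
f[1,5] = (631 - (-1)) / (5 - 1) = 158
f[5,6] = (1309 - 631) / (6 - 5) = 678
f[-2,0,1] = (-2 - (-14)) / (1 - (-2)) = 4
f[0,1,5] = (158 - (-2)) / (5 - 0) = 32
f[1,5,6] = (678 - 158) / (6 - 1) = 104
f[-2,0,1,5] = (32 - 4) / (5 - (-2)) = 4
f[0,1,5,6] = (104 - 32) / (6 - 0) = 12
f[-2,0,1,5,6] = (12 - 4) / (6 - (-2)) = 1
f(3) = 29 + (-14)·(5) + 4·(5)·(3) + 4·(5)·(3)·(2) + 1·(5)·(3)·(2)·(-2) = 79

79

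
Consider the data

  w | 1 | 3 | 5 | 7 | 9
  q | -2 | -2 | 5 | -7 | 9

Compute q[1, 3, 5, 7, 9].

q[1,3] = (-2 - (-2)) / (3 - 1) = 0
q[3,5] = (5 - (-2)) / (5 - 3) = 7/2
q[5,7] = (-7 - 5) / (7 - 5) = -6
q[7,9] = (9 - (-7)) / (9 - 7) = 8
q[1,3,5] = (7/2 - 0) / (5 - 1) = 7/8
q[3,5,7] = (-6 - 7/2) / (7 - 3) = -19/8
q[5,7,9] = (8 - (-6)) / (9 - 5) = 7/2
q[1,3,5,7] = (-19/8 - 7/8) / (7 - 1) = -13/24
q[3,5,7,9] = (7/2 - (-19/8)) / (9 - 3) = 47/48
q[1,3,5,7,9] = (47/48 - (-13/24)) / (9 - 1) = 73/384

73/384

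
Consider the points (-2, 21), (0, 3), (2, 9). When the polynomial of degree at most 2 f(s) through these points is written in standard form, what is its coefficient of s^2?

3

Build the Lagrange basis polynomials:
L_0(s) = s(s - 2) / [8] = (1/8)s^2 - (1/4)s
L_1(s) = (s + 2)(s - 2) / [-4] = -(1/4)s^2 + 1
L_2(s) = (s + 2)s / [8] = (1/8)s^2 + (1/4)s
f(s) = 21·L_0 + 3·L_1 + 9·L_2
Only the coefficient of s^2 is needed; take it from each L_i and combine:
21·(1/8) + 3·(-1/4) + 9·(1/8) = 3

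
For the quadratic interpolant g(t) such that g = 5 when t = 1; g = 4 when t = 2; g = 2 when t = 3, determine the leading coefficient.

L_0(t) = (t - 2)(t - 3) / [2] = (1/2)t^2 - (5/2)t + 3
L_1(t) = (t - 1)(t - 3) / [-1] = -t^2 + 4t - 3
L_2(t) = (t - 1)(t - 2) / [2] = (1/2)t^2 - (3/2)t + 1
g(t) = 5·L_0 + 4·L_1 + 2·L_2
Only the coefficient of t^2 is needed; take it from each L_i and combine:
5·(1/2) + 4·(-1) + 2·(1/2) = -1/2

-1/2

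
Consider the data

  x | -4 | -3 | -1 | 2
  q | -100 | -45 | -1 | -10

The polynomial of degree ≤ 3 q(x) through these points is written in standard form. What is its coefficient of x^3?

L_0(x) = (x + 3)(x + 1)(x - 2) / [-18] = -(1/18)x^3 - (1/9)x^2 + (5/18)x + 1/3
L_1(x) = (x + 4)(x + 1)(x - 2) / [10] = (1/10)x^3 + (3/10)x^2 - (3/5)x - 4/5
L_2(x) = (x + 4)(x + 3)(x - 2) / [-18] = -(1/18)x^3 - (5/18)x^2 + (1/9)x + 4/3
L_3(x) = (x + 4)(x + 3)(x + 1) / [90] = (1/90)x^3 + (4/45)x^2 + (19/90)x + 2/15
q(x) = (-100)·L_0 + (-45)·L_1 + (-1)·L_2 + (-10)·L_3
Only the coefficient of x^3 is needed; take it from each L_i and combine:
(-100)·(-1/18) + (-45)·(1/10) + (-1)·(-1/18) + (-10)·(1/90) = 1

1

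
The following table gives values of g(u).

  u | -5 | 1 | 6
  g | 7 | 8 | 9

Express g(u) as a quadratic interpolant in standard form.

g(u) = (1/330)u^2 + (59/330)u + 86/11

Newton's divided differences:
g[-5,1] = (8 - 7) / (1 - (-5)) = 1/6
g[1,6] = (9 - 8) / (6 - 1) = 1/5
g[-5,1,6] = (1/5 - 1/6) / (6 - (-5)) = 1/330
g(u) = 7 + (1/6)·(u + 5) + (1/330)·(u + 5)(u - 1)
Expanding: g(u) = (1/330)u^2 + (59/330)u + 86/11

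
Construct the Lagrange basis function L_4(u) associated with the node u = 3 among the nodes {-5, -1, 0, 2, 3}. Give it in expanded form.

L_4(u) = (1/96)u^4 + (1/24)u^3 - (7/96)u^2 - (5/48)u

L_4(u) = (u + 5)(u + 1)u(u - 2) / [(8)·(4)·(3)·(1)]
       = (u^4 + 4u^3 - 7u^2 - 10u) / (96)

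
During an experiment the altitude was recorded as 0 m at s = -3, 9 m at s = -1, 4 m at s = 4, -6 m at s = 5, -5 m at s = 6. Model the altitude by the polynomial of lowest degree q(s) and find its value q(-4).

150/7

Evaluate each Lagrange basis at s = -4:
L_0(-4) = (-3)·(-8)·(-9)·(-10)/[(-2)·(-7)·(-8)·(-9)] = 15/7
L_1(-4) = (-1)·(-8)·(-9)·(-10)/[(2)·(-5)·(-6)·(-7)] = -12/7
L_2(-4) = (-1)·(-3)·(-9)·(-10)/[(7)·(5)·(-1)·(-2)] = 27/7
L_3(-4) = (-1)·(-3)·(-8)·(-10)/[(8)·(6)·(1)·(-1)] = -5
L_4(-4) = (-1)·(-3)·(-8)·(-9)/[(9)·(7)·(2)·(1)] = 12/7
Sum: 0 + 9·(-12/7) + 4·(27/7) + (-6)·(-5) + (-5)·(12/7) = 150/7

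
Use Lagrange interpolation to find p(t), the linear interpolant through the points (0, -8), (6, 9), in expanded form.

p(t) = (17/6)t - 8

Build the Lagrange basis polynomials:
L_0(t) = (t - 6) / [-6] = -(1/6)t + 1
L_1(t) = t / [6] = (1/6)t
p(t) = (-8)·L_0 + 9·L_1
  (-8)·L_0(t) = (4/3)t - 8
  9·L_1(t) = (3/2)t
Adding term by term: (17/6)t - 8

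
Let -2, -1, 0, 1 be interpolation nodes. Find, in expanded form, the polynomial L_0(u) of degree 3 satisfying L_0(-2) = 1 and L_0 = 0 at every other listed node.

L_0(u) = (u + 1)u(u - 1) / [(-1)·(-2)·(-3)]
       = (u^3 - u) / (-6)

L_0(u) = -(1/6)u^3 + (1/6)u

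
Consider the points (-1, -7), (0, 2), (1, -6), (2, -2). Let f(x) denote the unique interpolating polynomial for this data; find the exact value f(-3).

-192

Using Newton's divided-difference form:
f[-1,0] = (2 - (-7)) / (0 - (-1)) = 9
f[0,1] = (-6 - 2) / (1 - 0) = -8
f[1,2] = (-2 - (-6)) / (2 - 1) = 4
f[-1,0,1] = (-8 - 9) / (1 - (-1)) = -17/2
f[0,1,2] = (4 - (-8)) / (2 - 0) = 6
f[-1,0,1,2] = (6 - (-17/2)) / (2 - (-1)) = 29/6
f(-3) = -7 + 9·(-2) + (-17/2)·(-2)·(-3) + (29/6)·(-2)·(-3)·(-4) = -192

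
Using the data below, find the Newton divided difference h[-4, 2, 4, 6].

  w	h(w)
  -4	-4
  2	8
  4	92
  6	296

h[-4,2] = (8 - (-4)) / (2 - (-4)) = 2
h[2,4] = (92 - 8) / (4 - 2) = 42
h[4,6] = (296 - 92) / (6 - 4) = 102
h[-4,2,4] = (42 - 2) / (4 - (-4)) = 5
h[2,4,6] = (102 - 42) / (6 - 2) = 15
h[-4,2,4,6] = (15 - 5) / (6 - (-4)) = 1

1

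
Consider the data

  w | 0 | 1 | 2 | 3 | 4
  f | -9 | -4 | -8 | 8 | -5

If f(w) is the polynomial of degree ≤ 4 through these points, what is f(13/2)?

Evaluate each Lagrange basis at w = 13/2:
L_0(13/2) = (11/2)·(9/2)·(7/2)·(5/2)/[(-1)·(-2)·(-3)·(-4)] = 1155/128
L_1(13/2) = (13/2)·(9/2)·(7/2)·(5/2)/[(1)·(-1)·(-2)·(-3)] = -1365/32
L_2(13/2) = (13/2)·(11/2)·(7/2)·(5/2)/[(2)·(1)·(-1)·(-2)] = 5005/64
L_3(13/2) = (13/2)·(11/2)·(9/2)·(5/2)/[(3)·(2)·(1)·(-1)] = -2145/32
L_4(13/2) = (13/2)·(11/2)·(9/2)·(7/2)/[(4)·(3)·(2)·(1)] = 3003/128
Sum: (-9)·(1155/128) + (-4)·(-1365/32) + (-8)·(5005/64) + 8·(-2145/32) + (-5)·(3003/128) = -76145/64

-76145/64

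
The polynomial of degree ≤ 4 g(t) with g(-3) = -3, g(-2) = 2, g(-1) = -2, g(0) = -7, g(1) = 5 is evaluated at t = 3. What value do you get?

202

Evaluate each Lagrange basis at t = 3:
L_0(3) = (5)·(4)·(3)·(2)/[(-1)·(-2)·(-3)·(-4)] = 5
L_1(3) = (6)·(4)·(3)·(2)/[(1)·(-1)·(-2)·(-3)] = -24
L_2(3) = (6)·(5)·(3)·(2)/[(2)·(1)·(-1)·(-2)] = 45
L_3(3) = (6)·(5)·(4)·(2)/[(3)·(2)·(1)·(-1)] = -40
L_4(3) = (6)·(5)·(4)·(3)/[(4)·(3)·(2)·(1)] = 15
Sum: (-3)·(5) + 2·(-24) + (-2)·(45) + (-7)·(-40) + 5·(15) = 202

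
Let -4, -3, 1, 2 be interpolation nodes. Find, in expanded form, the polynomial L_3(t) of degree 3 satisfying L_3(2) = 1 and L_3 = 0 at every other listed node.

L_3(t) = (1/30)t^3 + (1/5)t^2 + (1/6)t - 2/5

L_3(t) = (t + 4)(t + 3)(t - 1) / [(6)·(5)·(1)]
       = (t^3 + 6t^2 + 5t - 12) / (30)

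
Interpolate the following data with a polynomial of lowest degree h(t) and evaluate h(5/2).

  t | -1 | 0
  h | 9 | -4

-73/2

Evaluate each Lagrange basis at t = 5/2:
L_0(5/2) = (5/2)/[(-1)] = -5/2
L_1(5/2) = (7/2)/[(1)] = 7/2
Sum: 9·(-5/2) + (-4)·(7/2) = -73/2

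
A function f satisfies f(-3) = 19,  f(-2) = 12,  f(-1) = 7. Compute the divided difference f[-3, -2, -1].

1

f[-3,-2] = (12 - 19) / (-2 - (-3)) = -7
f[-2,-1] = (7 - 12) / (-1 - (-2)) = -5
f[-3,-2,-1] = (-5 - (-7)) / (-1 - (-3)) = 1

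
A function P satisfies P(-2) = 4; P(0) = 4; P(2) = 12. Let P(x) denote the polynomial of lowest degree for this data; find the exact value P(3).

19

Using Newton's divided-difference form:
P[-2,0] = (4 - 4) / (0 - (-2)) = 0
P[0,2] = (12 - 4) / (2 - 0) = 4
P[-2,0,2] = (4 - 0) / (2 - (-2)) = 1
P(3) = 4 + 0·(5) + 1·(5)·(3) = 19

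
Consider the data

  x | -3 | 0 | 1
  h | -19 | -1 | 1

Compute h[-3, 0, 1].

-1

h[-3,0] = (-1 - (-19)) / (0 - (-3)) = 6
h[0,1] = (1 - (-1)) / (1 - 0) = 2
h[-3,0,1] = (2 - 6) / (1 - (-3)) = -1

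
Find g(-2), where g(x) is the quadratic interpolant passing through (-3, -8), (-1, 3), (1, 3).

-9/8

Evaluate each Lagrange basis at x = -2:
L_0(-2) = (-1)·(-3)/[(-2)·(-4)] = 3/8
L_1(-2) = (1)·(-3)/[(2)·(-2)] = 3/4
L_2(-2) = (1)·(-1)/[(4)·(2)] = -1/8
Sum: (-8)·(3/8) + 3·(3/4) + 3·(-1/8) = -9/8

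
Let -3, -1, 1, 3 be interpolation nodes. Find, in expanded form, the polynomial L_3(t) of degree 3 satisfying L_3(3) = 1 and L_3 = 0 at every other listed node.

L_3(t) = (t + 3)(t + 1)(t - 1) / [(6)·(4)·(2)]
       = (t^3 + 3t^2 - t - 3) / (48)

L_3(t) = (1/48)t^3 + (1/16)t^2 - (1/48)t - 1/16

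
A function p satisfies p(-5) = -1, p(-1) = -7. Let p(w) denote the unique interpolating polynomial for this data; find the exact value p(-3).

Evaluate each Lagrange basis at w = -3:
L_0(-3) = (-2)/[(-4)] = 1/2
L_1(-3) = (2)/[(4)] = 1/2
Sum: (-1)·(1/2) + (-7)·(1/2) = -4

-4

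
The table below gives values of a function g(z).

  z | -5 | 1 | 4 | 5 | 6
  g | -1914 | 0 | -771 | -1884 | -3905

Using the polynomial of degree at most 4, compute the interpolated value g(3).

Evaluate each Lagrange basis at z = 3:
L_0(3) = (2)·(-1)·(-2)·(-3)/[(-6)·(-9)·(-10)·(-11)] = -1/495
L_1(3) = (8)·(-1)·(-2)·(-3)/[(6)·(-3)·(-4)·(-5)] = 2/15
L_2(3) = (8)·(2)·(-2)·(-3)/[(9)·(3)·(-1)·(-2)] = 16/9
L_3(3) = (8)·(2)·(-1)·(-3)/[(10)·(4)·(1)·(-1)] = -6/5
L_4(3) = (8)·(2)·(-1)·(-2)/[(11)·(5)·(2)·(1)] = 16/55
Sum: (-1914)·(-1/495) + 0 + (-771)·(16/9) + (-1884)·(-6/5) + (-3905)·(16/55) = -242

-242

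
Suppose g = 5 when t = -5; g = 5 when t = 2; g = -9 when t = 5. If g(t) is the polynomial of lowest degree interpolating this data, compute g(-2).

53/5

Using Newton's divided-difference form:
g[-5,2] = (5 - 5) / (2 - (-5)) = 0
g[2,5] = (-9 - 5) / (5 - 2) = -14/3
g[-5,2,5] = (-14/3 - 0) / (5 - (-5)) = -7/15
g(-2) = 5 + 0·(3) + (-7/15)·(3)·(-4) = 53/5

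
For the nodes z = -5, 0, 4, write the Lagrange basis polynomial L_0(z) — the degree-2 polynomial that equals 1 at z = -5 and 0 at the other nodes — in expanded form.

L_0(z) = (1/45)z^2 - (4/45)z

L_0(z) = z(z - 4) / [(-5)·(-9)]
       = (z^2 - 4z) / (45)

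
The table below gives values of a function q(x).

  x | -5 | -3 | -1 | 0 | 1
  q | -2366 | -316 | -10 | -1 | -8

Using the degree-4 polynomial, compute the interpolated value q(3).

Evaluate each Lagrange basis at x = 3:
L_0(3) = (6)·(4)·(3)·(2)/[(-2)·(-4)·(-5)·(-6)] = 3/5
L_1(3) = (8)·(4)·(3)·(2)/[(2)·(-2)·(-3)·(-4)] = -4
L_2(3) = (8)·(6)·(3)·(2)/[(4)·(2)·(-1)·(-2)] = 18
L_3(3) = (8)·(6)·(4)·(2)/[(5)·(3)·(1)·(-1)] = -128/5
L_4(3) = (8)·(6)·(4)·(3)/[(6)·(4)·(2)·(1)] = 12
Sum: (-2366)·(3/5) + (-316)·(-4) + (-10)·(18) + (-1)·(-128/5) + (-8)·(12) = -406

-406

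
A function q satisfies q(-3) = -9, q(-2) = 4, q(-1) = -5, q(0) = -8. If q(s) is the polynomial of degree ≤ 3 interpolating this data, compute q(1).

23

Evaluate each Lagrange basis at s = 1:
L_0(1) = (3)·(2)·(1)/[(-1)·(-2)·(-3)] = -1
L_1(1) = (4)·(2)·(1)/[(1)·(-1)·(-2)] = 4
L_2(1) = (4)·(3)·(1)/[(2)·(1)·(-1)] = -6
L_3(1) = (4)·(3)·(2)/[(3)·(2)·(1)] = 4
Sum: (-9)·(-1) + 4·(4) + (-5)·(-6) + (-8)·(4) = 23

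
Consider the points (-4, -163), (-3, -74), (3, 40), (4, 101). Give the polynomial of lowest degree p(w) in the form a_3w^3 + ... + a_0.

Newton's divided differences:
p[-4,-3] = (-74 - (-163)) / (-3 - (-4)) = 89
p[-3,3] = (40 - (-74)) / (3 - (-3)) = 19
p[3,4] = (101 - 40) / (4 - 3) = 61
p[-4,-3,3] = (19 - 89) / (3 - (-4)) = -10
p[-3,3,4] = (61 - 19) / (4 - (-3)) = 6
p[-4,-3,3,4] = (6 - (-10)) / (4 - (-4)) = 2
p(w) = -163 + 89·(w + 4) + (-10)·(w + 4)(w + 3) + 2·(w + 4)(w + 3)(w - 3)
Expanding: p(w) = 2w^3 - 2w^2 + w + 1

p(w) = 2w^3 - 2w^2 + w + 1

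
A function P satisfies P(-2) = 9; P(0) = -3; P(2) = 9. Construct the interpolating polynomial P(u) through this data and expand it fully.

P(u) = 3u^2 - 3

Build the Lagrange basis polynomials:
L_0(u) = u(u - 2) / [8] = (1/8)u^2 - (1/4)u
L_1(u) = (u + 2)(u - 2) / [-4] = -(1/4)u^2 + 1
L_2(u) = (u + 2)u / [8] = (1/8)u^2 + (1/4)u
P(u) = 9·L_0 + (-3)·L_1 + 9·L_2
  9·L_0(u) = (9/8)u^2 - (9/4)u
  (-3)·L_1(u) = (3/4)u^2 - 3
  9·L_2(u) = (9/8)u^2 + (9/4)u
Adding term by term: 3u^2 - 3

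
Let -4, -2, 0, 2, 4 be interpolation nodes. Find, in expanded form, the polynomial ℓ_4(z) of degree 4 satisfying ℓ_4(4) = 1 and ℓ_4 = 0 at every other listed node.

ℓ_4(z) = (1/384)z^4 + (1/96)z^3 - (1/96)z^2 - (1/24)z

ℓ_4(z) = (z + 4)(z + 2)z(z - 2) / [(8)·(6)·(4)·(2)]
       = (z^4 + 4z^3 - 4z^2 - 16z) / (384)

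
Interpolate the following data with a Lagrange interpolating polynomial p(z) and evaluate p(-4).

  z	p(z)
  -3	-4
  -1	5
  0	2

L_0(-4) = (-3)·(-4)/[(-2)·(-3)] = 2
L_1(-4) = (-1)·(-4)/[(2)·(-1)] = -2
L_2(-4) = (-1)·(-3)/[(3)·(1)] = 1
Sum: (-4)·(2) + 5·(-2) + 2·(1) = -16

-16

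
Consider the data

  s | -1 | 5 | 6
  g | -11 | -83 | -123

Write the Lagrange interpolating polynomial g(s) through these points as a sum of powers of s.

g(s) = -4s^2 + 4s - 3

Build the Lagrange basis polynomials:
L_0(s) = (s - 5)(s - 6) / [42] = (1/42)s^2 - (11/42)s + 5/7
L_1(s) = (s + 1)(s - 6) / [-6] = -(1/6)s^2 + (5/6)s + 1
L_2(s) = (s + 1)(s - 5) / [7] = (1/7)s^2 - (4/7)s - 5/7
g(s) = (-11)·L_0 + (-83)·L_1 + (-123)·L_2
  (-11)·L_0(s) = -(11/42)s^2 + (121/42)s - 55/7
  (-83)·L_1(s) = (83/6)s^2 - (415/6)s - 83
  (-123)·L_2(s) = -(123/7)s^2 + (492/7)s + 615/7
Adding term by term: -4s^2 + 4s - 3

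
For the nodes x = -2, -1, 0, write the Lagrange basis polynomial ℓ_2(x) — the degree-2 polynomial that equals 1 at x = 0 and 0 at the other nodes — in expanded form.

ℓ_2(x) = (1/2)x^2 + (3/2)x + 1

ℓ_2(x) = (x + 2)(x + 1) / [(2)·(1)]
       = (x^2 + 3x + 2) / (2)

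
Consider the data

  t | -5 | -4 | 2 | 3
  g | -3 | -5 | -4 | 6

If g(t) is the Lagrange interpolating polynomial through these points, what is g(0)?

-86/7

L_0(0) = (4)·(-2)·(-3)/[(-1)·(-7)·(-8)] = -3/7
L_1(0) = (5)·(-2)·(-3)/[(1)·(-6)·(-7)] = 5/7
L_2(0) = (5)·(4)·(-3)/[(7)·(6)·(-1)] = 10/7
L_3(0) = (5)·(4)·(-2)/[(8)·(7)·(1)] = -5/7
Sum: (-3)·(-3/7) + (-5)·(5/7) + (-4)·(10/7) + 6·(-5/7) = -86/7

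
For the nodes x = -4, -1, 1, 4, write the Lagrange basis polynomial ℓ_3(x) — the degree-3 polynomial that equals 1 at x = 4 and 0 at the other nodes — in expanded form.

ℓ_3(x) = (1/120)x^3 + (1/30)x^2 - (1/120)x - 1/30

ℓ_3(x) = (x + 4)(x + 1)(x - 1) / [(8)·(5)·(3)]
       = (x^3 + 4x^2 - x - 4) / (120)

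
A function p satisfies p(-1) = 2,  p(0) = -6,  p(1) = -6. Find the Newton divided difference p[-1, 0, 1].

p[-1,0] = (-6 - 2) / (0 - (-1)) = -8
p[0,1] = (-6 - (-6)) / (1 - 0) = 0
p[-1,0,1] = (0 - (-8)) / (1 - (-1)) = 4

4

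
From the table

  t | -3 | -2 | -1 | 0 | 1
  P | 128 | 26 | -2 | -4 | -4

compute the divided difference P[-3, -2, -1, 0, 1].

1

P[-3,-2] = (26 - 128) / (-2 - (-3)) = -102
P[-2,-1] = (-2 - 26) / (-1 - (-2)) = -28
P[-1,0] = (-4 - (-2)) / (0 - (-1)) = -2
P[0,1] = (-4 - (-4)) / (1 - 0) = 0
P[-3,-2,-1] = (-28 - (-102)) / (-1 - (-3)) = 37
P[-2,-1,0] = (-2 - (-28)) / (0 - (-2)) = 13
P[-1,0,1] = (0 - (-2)) / (1 - (-1)) = 1
P[-3,-2,-1,0] = (13 - 37) / (0 - (-3)) = -8
P[-2,-1,0,1] = (1 - 13) / (1 - (-2)) = -4
P[-3,-2,-1,0,1] = (-4 - (-8)) / (1 - (-3)) = 1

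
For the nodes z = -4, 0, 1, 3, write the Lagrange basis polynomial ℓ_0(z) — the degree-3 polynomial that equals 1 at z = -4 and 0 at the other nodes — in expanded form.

ℓ_0(z) = z(z - 1)(z - 3) / [(-4)·(-5)·(-7)]
       = (z^3 - 4z^2 + 3z) / (-140)

ℓ_0(z) = -(1/140)z^3 + (1/35)z^2 - (3/140)z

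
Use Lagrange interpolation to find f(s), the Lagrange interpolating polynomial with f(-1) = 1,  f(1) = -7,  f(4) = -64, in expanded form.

L_0(s) = (s - 1)(s - 4) / [10] = (1/10)s^2 - (1/2)s + 2/5
L_1(s) = (s + 1)(s - 4) / [-6] = -(1/6)s^2 + (1/2)s + 2/3
L_2(s) = (s + 1)(s - 1) / [15] = (1/15)s^2 - 1/15
f(s) = 1·L_0 + (-7)·L_1 + (-64)·L_2
  1·L_0(s) = (1/10)s^2 - (1/2)s + 2/5
  (-7)·L_1(s) = (7/6)s^2 - (7/2)s - 14/3
  (-64)·L_2(s) = -(64/15)s^2 + 64/15
Adding term by term: -3s^2 - 4s

f(s) = -3s^2 - 4s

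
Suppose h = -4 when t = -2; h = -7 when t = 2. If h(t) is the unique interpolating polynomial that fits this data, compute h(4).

-17/2

Evaluate each Lagrange basis at t = 4:
L_0(4) = (2)/[(-4)] = -1/2
L_1(4) = (6)/[(4)] = 3/2
Sum: (-4)·(-1/2) + (-7)·(3/2) = -17/2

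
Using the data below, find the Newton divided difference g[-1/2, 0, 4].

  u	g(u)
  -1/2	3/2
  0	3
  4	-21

g[-1/2,0] = (3 - 3/2) / (0 - (-1/2)) = 3
g[0,4] = (-21 - 3) / (4 - 0) = -6
g[-1/2,0,4] = (-6 - 3) / (4 - (-1/2)) = -2

-2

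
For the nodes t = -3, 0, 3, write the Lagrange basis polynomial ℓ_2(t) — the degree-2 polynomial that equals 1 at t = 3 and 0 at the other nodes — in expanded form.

ℓ_2(t) = (1/18)t^2 + (1/6)t

ℓ_2(t) = (t + 3)t / [(6)·(3)]
       = (t^2 + 3t) / (18)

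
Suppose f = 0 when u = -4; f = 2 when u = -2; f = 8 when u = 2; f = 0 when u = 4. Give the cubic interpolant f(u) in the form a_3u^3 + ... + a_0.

f(u) = -(1/8)u^3 - (5/12)u^2 + 2u + 20/3

Build the Lagrange basis polynomials:
L_0(u) = (u + 2)(u - 2)(u - 4) / [-96] = -(1/96)u^3 + (1/24)u^2 + (1/24)u - 1/6
L_1(u) = (u + 4)(u - 2)(u - 4) / [48] = (1/48)u^3 - (1/24)u^2 - (1/3)u + 2/3
L_2(u) = (u + 4)(u + 2)(u - 4) / [-48] = -(1/48)u^3 - (1/24)u^2 + (1/3)u + 2/3
L_3(u) = (u + 4)(u + 2)(u - 2) / [96] = (1/96)u^3 + (1/24)u^2 - (1/24)u - 1/6
f(u) = 0·L_0 + 2·L_1 + 8·L_2 + 0·L_3
  0·L_0(u) = 0
  2·L_1(u) = (1/24)u^3 - (1/12)u^2 - (2/3)u + 4/3
  8·L_2(u) = -(1/6)u^3 - (1/3)u^2 + (8/3)u + 16/3
  0·L_3(u) = 0
Adding term by term: -(1/8)u^3 - (5/12)u^2 + 2u + 20/3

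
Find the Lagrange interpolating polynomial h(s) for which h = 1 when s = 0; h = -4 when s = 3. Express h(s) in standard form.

h(s) = -(5/3)s + 1

L_0(s) = (s - 3) / [-3] = -(1/3)s + 1
L_1(s) = s / [3] = (1/3)s
h(s) = 1·L_0 + (-4)·L_1
  1·L_0(s) = -(1/3)s + 1
  (-4)·L_1(s) = -(4/3)s
Adding term by term: -(5/3)s + 1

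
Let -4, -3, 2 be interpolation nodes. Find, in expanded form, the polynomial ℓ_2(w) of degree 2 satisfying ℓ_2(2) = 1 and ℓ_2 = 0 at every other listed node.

ℓ_2(w) = (w + 4)(w + 3) / [(6)·(5)]
       = (w^2 + 7w + 12) / (30)

ℓ_2(w) = (1/30)w^2 + (7/30)w + 2/5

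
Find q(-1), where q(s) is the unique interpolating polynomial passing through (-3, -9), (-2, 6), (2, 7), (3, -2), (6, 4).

Evaluate each Lagrange basis at s = -1:
L_0(-1) = (1)·(-3)·(-4)·(-7)/[(-1)·(-5)·(-6)·(-9)] = -14/45
L_1(-1) = (2)·(-3)·(-4)·(-7)/[(1)·(-4)·(-5)·(-8)] = 21/20
L_2(-1) = (2)·(1)·(-4)·(-7)/[(5)·(4)·(-1)·(-4)] = 7/10
L_3(-1) = (2)·(1)·(-3)·(-7)/[(6)·(5)·(1)·(-3)] = -7/15
L_4(-1) = (2)·(1)·(-3)·(-4)/[(9)·(8)·(4)·(3)] = 1/36
Sum: (-9)·(-14/45) + 6·(21/20) + 7·(7/10) + (-2)·(-7/15) + 4·(1/36) = 677/45

677/45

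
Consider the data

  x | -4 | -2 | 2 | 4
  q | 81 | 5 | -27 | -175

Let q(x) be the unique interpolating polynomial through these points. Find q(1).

L_0(1) = (3)·(-1)·(-3)/[(-2)·(-6)·(-8)] = -3/32
L_1(1) = (5)·(-1)·(-3)/[(2)·(-4)·(-6)] = 5/16
L_2(1) = (5)·(3)·(-3)/[(6)·(4)·(-2)] = 15/16
L_3(1) = (5)·(3)·(-1)/[(8)·(6)·(2)] = -5/32
Sum: 81·(-3/32) + 5·(5/16) + (-27)·(15/16) + (-175)·(-5/32) = -4

-4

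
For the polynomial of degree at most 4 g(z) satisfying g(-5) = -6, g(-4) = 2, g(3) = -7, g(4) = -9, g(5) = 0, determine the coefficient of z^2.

-10093/5040

L_0(z) = (z + 4)(z - 3)(z - 4)(z - 5) / [720] = (1/720)z^4 - (1/90)z^3 - (1/720)z^2 + (8/45)z - 1/3
L_1(z) = (z + 5)(z - 3)(z - 4)(z - 5) / [-504] = -(1/504)z^4 + (1/72)z^3 + (13/504)z^2 - (25/72)z + 25/42
L_2(z) = (z + 5)(z + 4)(z - 4)(z - 5) / [112] = (1/112)z^4 - (41/112)z^2 + 25/7
L_3(z) = (z + 5)(z + 4)(z - 3)(z - 5) / [-72] = -(1/72)z^4 - (1/72)z^3 + (37/72)z^2 + (25/72)z - 25/6
L_4(z) = (z + 5)(z + 4)(z - 3)(z - 4) / [180] = (1/180)z^4 + (1/90)z^3 - (31/180)z^2 - (8/45)z + 4/3
g(z) = (-6)·L_0 + 2·L_1 + (-7)·L_2 + (-9)·L_3 + 0·L_4
Only the coefficient of z^2 is needed; take it from each L_i and combine:
(-6)·(-1/720) + 2·(13/504) + (-7)·(-41/112) + (-9)·(37/72) + 0·(-31/180) = -10093/5040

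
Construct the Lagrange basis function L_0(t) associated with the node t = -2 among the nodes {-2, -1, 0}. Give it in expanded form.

L_0(t) = (t + 1)t / [(-1)·(-2)]
       = (t^2 + t) / (2)

L_0(t) = (1/2)t^2 + (1/2)t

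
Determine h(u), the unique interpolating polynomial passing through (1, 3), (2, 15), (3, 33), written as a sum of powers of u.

h(u) = 3u^2 + 3u - 3

L_0(u) = (u - 2)(u - 3) / [2] = (1/2)u^2 - (5/2)u + 3
L_1(u) = (u - 1)(u - 3) / [-1] = -u^2 + 4u - 3
L_2(u) = (u - 1)(u - 2) / [2] = (1/2)u^2 - (3/2)u + 1
h(u) = 3·L_0 + 15·L_1 + 33·L_2
  3·L_0(u) = (3/2)u^2 - (15/2)u + 9
  15·L_1(u) = -15u^2 + 60u - 45
  33·L_2(u) = (33/2)u^2 - (99/2)u + 33
Adding term by term: 3u^2 + 3u - 3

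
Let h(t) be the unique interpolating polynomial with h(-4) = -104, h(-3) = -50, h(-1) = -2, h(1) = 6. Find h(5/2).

Using Newton's divided-difference form:
h[-4,-3] = (-50 - (-104)) / (-3 - (-4)) = 54
h[-3,-1] = (-2 - (-50)) / (-1 - (-3)) = 24
h[-1,1] = (6 - (-2)) / (1 - (-1)) = 4
h[-4,-3,-1] = (24 - 54) / (-1 - (-4)) = -10
h[-3,-1,1] = (4 - 24) / (1 - (-3)) = -5
h[-4,-3,-1,1] = (-5 - (-10)) / (1 - (-4)) = 1
h(5/2) = -104 + 54·(13/2) + (-10)·(13/2)·(11/2) + 1·(13/2)·(11/2)·(7/2) = 117/8

117/8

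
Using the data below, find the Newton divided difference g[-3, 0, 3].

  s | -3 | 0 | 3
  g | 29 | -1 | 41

4

g[-3,0] = (-1 - 29) / (0 - (-3)) = -10
g[0,3] = (41 - (-1)) / (3 - 0) = 14
g[-3,0,3] = (14 - (-10)) / (3 - (-3)) = 4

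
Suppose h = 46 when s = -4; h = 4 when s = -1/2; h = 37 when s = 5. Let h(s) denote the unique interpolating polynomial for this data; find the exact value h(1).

1

L_0(1) = (3/2)·(-4)/[(-7/2)·(-9)] = -4/21
L_1(1) = (5)·(-4)/[(7/2)·(-11/2)] = 80/77
L_2(1) = (5)·(3/2)/[(9)·(11/2)] = 5/33
Sum: 46·(-4/21) + 4·(80/77) + 37·(5/33) = 1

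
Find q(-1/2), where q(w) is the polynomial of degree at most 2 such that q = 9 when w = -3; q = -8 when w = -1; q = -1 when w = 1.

-17/2

Using Newton's divided-difference form:
q[-3,-1] = (-8 - 9) / (-1 - (-3)) = -17/2
q[-1,1] = (-1 - (-8)) / (1 - (-1)) = 7/2
q[-3,-1,1] = (7/2 - (-17/2)) / (1 - (-3)) = 3
q(-1/2) = 9 + (-17/2)·(5/2) + 3·(5/2)·(1/2) = -17/2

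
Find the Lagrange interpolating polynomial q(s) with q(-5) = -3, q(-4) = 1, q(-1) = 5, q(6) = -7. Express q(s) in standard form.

q(s) = (38/1155)s^3 - (26/77)s^2 - (1208/1155)s + 333/77

L_0(s) = (s + 4)(s + 1)(s - 6) / [-44] = -(1/44)s^3 + (1/44)s^2 + (13/22)s + 6/11
L_1(s) = (s + 5)(s + 1)(s - 6) / [30] = (1/30)s^3 - (31/30)s - 1
L_2(s) = (s + 5)(s + 4)(s - 6) / [-84] = -(1/84)s^3 - (1/28)s^2 + (17/42)s + 10/7
L_3(s) = (s + 5)(s + 4)(s + 1) / [770] = (1/770)s^3 + (1/77)s^2 + (29/770)s + 2/77
q(s) = (-3)·L_0 + 1·L_1 + 5·L_2 + (-7)·L_3
  (-3)·L_0(s) = (3/44)s^3 - (3/44)s^2 - (39/22)s - 18/11
  1·L_1(s) = (1/30)s^3 - (31/30)s - 1
  5·L_2(s) = -(5/84)s^3 - (5/28)s^2 + (85/42)s + 50/7
  (-7)·L_3(s) = -(1/110)s^3 - (1/11)s^2 - (29/110)s - 2/11
Adding term by term: (38/1155)s^3 - (26/77)s^2 - (1208/1155)s + 333/77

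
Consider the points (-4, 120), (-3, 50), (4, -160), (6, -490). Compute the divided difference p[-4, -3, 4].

p[-4,-3] = (50 - 120) / (-3 - (-4)) = -70
p[-3,4] = (-160 - 50) / (4 - (-3)) = -30
p[-4,-3,4] = (-30 - (-70)) / (4 - (-4)) = 5

5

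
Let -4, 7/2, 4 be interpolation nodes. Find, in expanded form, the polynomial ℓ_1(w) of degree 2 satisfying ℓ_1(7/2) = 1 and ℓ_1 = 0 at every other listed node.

ℓ_1(w) = (w + 4)(w - 4) / [(15/2)·(-1/2)]
       = (w^2 - 16) / (-15/4)

ℓ_1(w) = -(4/15)w^2 + 64/15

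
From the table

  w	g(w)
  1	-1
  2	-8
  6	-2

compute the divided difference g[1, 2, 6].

g[1,2] = (-8 - (-1)) / (2 - 1) = -7
g[2,6] = (-2 - (-8)) / (6 - 2) = 3/2
g[1,2,6] = (3/2 - (-7)) / (6 - 1) = 17/10

17/10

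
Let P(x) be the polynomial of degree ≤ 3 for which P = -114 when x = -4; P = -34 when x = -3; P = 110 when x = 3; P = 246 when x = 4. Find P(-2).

0

L_0(-2) = (1)·(-5)·(-6)/[(-1)·(-7)·(-8)] = -15/28
L_1(-2) = (2)·(-5)·(-6)/[(1)·(-6)·(-7)] = 10/7
L_2(-2) = (2)·(1)·(-6)/[(7)·(6)·(-1)] = 2/7
L_3(-2) = (2)·(1)·(-5)/[(8)·(7)·(1)] = -5/28
Sum: (-114)·(-15/28) + (-34)·(10/7) + 110·(2/7) + 246·(-5/28) = 0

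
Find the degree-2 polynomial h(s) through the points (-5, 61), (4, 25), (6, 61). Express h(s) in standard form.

h(s) = 2s^2 - 2s + 1

Build the Lagrange basis polynomials:
L_0(s) = (s - 4)(s - 6) / [99] = (1/99)s^2 - (10/99)s + 8/33
L_1(s) = (s + 5)(s - 6) / [-18] = -(1/18)s^2 + (1/18)s + 5/3
L_2(s) = (s + 5)(s - 4) / [22] = (1/22)s^2 + (1/22)s - 10/11
h(s) = 61·L_0 + 25·L_1 + 61·L_2
  61·L_0(s) = (61/99)s^2 - (610/99)s + 488/33
  25·L_1(s) = -(25/18)s^2 + (25/18)s + 125/3
  61·L_2(s) = (61/22)s^2 + (61/22)s - 610/11
Adding term by term: 2s^2 - 2s + 1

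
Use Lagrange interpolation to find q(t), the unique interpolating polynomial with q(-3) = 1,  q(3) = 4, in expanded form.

Build the Lagrange basis polynomials:
L_0(t) = (t - 3) / [-6] = -(1/6)t + 1/2
L_1(t) = (t + 3) / [6] = (1/6)t + 1/2
q(t) = 1·L_0 + 4·L_1
  1·L_0(t) = -(1/6)t + 1/2
  4·L_1(t) = (2/3)t + 2
Adding term by term: (1/2)t + 5/2

q(t) = (1/2)t + 5/2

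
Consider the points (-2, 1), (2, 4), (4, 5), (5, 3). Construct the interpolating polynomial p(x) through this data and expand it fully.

L_0(x) = (x - 2)(x - 4)(x - 5) / [-168] = -(1/168)x^3 + (11/168)x^2 - (19/84)x + 5/21
L_1(x) = (x + 2)(x - 4)(x - 5) / [24] = (1/24)x^3 - (7/24)x^2 + (1/12)x + 5/3
L_2(x) = (x + 2)(x - 2)(x - 5) / [-12] = -(1/12)x^3 + (5/12)x^2 + (1/3)x - 5/3
L_3(x) = (x + 2)(x - 2)(x - 4) / [21] = (1/21)x^3 - (4/21)x^2 - (4/21)x + 16/21
p(x) = 1·L_0 + 4·L_1 + 5·L_2 + 3·L_3
  1·L_0(x) = -(1/168)x^3 + (11/168)x^2 - (19/84)x + 5/21
  4·L_1(x) = (1/6)x^3 - (7/6)x^2 + (1/3)x + 20/3
  5·L_2(x) = -(5/12)x^3 + (25/12)x^2 + (5/3)x - 25/3
  3·L_3(x) = (1/7)x^3 - (4/7)x^2 - (4/7)x + 16/7
Adding term by term: -(19/168)x^3 + (23/56)x^2 + (101/84)x + 6/7

p(x) = -(19/168)x^3 + (23/56)x^2 + (101/84)x + 6/7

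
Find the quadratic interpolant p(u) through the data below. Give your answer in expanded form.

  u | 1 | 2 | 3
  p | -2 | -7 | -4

Newton's divided differences:
p[1,2] = (-7 - (-2)) / (2 - 1) = -5
p[2,3] = (-4 - (-7)) / (3 - 2) = 3
p[1,2,3] = (3 - (-5)) / (3 - 1) = 4
p(u) = -2 + (-5)·(u - 1) + 4·(u - 1)(u - 2)
Expanding: p(u) = 4u^2 - 17u + 11

p(u) = 4u^2 - 17u + 11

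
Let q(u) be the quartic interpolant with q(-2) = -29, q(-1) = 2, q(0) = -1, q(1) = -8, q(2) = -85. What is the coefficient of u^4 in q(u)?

-4

The leading coefficient equals the top divided difference q[-2,-1,0,1,2].
q[-2,-1] = (2 - (-29)) / (-1 - (-2)) = 31
q[-1,0] = (-1 - 2) / (0 - (-1)) = -3
q[0,1] = (-8 - (-1)) / (1 - 0) = -7
q[1,2] = (-85 - (-8)) / (2 - 1) = -77
q[-2,-1,0] = (-3 - 31) / (0 - (-2)) = -17
q[-1,0,1] = (-7 - (-3)) / (1 - (-1)) = -2
q[0,1,2] = (-77 - (-7)) / (2 - 0) = -35
q[-2,-1,0,1] = (-2 - (-17)) / (1 - (-2)) = 5
q[-1,0,1,2] = (-35 - (-2)) / (2 - (-1)) = -11
q[-2,-1,0,1,2] = (-11 - 5) / (2 - (-2)) = -4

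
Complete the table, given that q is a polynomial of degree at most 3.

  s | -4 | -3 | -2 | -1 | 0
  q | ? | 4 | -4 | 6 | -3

67

The 4 known values determine q uniquely (degree ≤ 3).
Evaluate each Lagrange basis at s = -4:
L_0(-4) = (-2)·(-3)·(-4)/[(-1)·(-2)·(-3)] = 4
L_1(-4) = (-1)·(-3)·(-4)/[(1)·(-1)·(-2)] = -6
L_2(-4) = (-1)·(-2)·(-4)/[(2)·(1)·(-1)] = 4
L_3(-4) = (-1)·(-2)·(-3)/[(3)·(2)·(1)] = -1
Sum: 4·(4) + (-4)·(-6) + 6·(4) + (-3)·(-1) = 67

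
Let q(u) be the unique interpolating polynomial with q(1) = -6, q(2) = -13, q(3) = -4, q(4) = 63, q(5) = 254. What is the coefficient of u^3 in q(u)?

Build the Lagrange basis polynomials:
L_0(u) = (u - 2)(u - 3)(u - 4)(u - 5) / [24] = (1/24)u^4 - (7/12)u^3 + (71/24)u^2 - (77/12)u + 5
L_1(u) = (u - 1)(u - 3)(u - 4)(u - 5) / [-6] = -(1/6)u^4 + (13/6)u^3 - (59/6)u^2 + (107/6)u - 10
L_2(u) = (u - 1)(u - 2)(u - 4)(u - 5) / [4] = (1/4)u^4 - 3u^3 + (49/4)u^2 - (39/2)u + 10
L_3(u) = (u - 1)(u - 2)(u - 3)(u - 5) / [-6] = -(1/6)u^4 + (11/6)u^3 - (41/6)u^2 + (61/6)u - 5
L_4(u) = (u - 1)(u - 2)(u - 3)(u - 4) / [24] = (1/24)u^4 - (5/12)u^3 + (35/24)u^2 - (25/12)u + 1
q(u) = (-6)·L_0 + (-13)·L_1 + (-4)·L_2 + 63·L_3 + 254·L_4
Only the coefficient of u^3 is needed; take it from each L_i and combine:
(-6)·(-7/12) + (-13)·(13/6) + (-4)·(-3) + 63·(11/6) + 254·(-5/12) = -3

-3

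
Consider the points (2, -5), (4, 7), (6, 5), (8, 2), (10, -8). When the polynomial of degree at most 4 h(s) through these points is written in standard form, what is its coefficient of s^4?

L_0(s) = (s - 4)(s - 6)(s - 8)(s - 10) / [384] = (1/384)s^4 - (7/96)s^3 + (71/96)s^2 - (77/24)s + 5
L_1(s) = (s - 2)(s - 6)(s - 8)(s - 10) / [-96] = -(1/96)s^4 + (13/48)s^3 - (59/24)s^2 + (107/12)s - 10
L_2(s) = (s - 2)(s - 4)(s - 8)(s - 10) / [64] = (1/64)s^4 - (3/8)s^3 + (49/16)s^2 - (39/4)s + 10
L_3(s) = (s - 2)(s - 4)(s - 6)(s - 10) / [-96] = -(1/96)s^4 + (11/48)s^3 - (41/24)s^2 + (61/12)s - 5
L_4(s) = (s - 2)(s - 4)(s - 6)(s - 8) / [384] = (1/384)s^4 - (5/96)s^3 + (35/96)s^2 - (25/24)s + 1
h(s) = (-5)·L_0 + 7·L_1 + 5·L_2 + 2·L_3 + (-8)·L_4
Only the coefficient of s^4 is needed; take it from each L_i and combine:
(-5)·(1/384) + 7·(-1/96) + 5·(1/64) + 2·(-1/96) + (-8)·(1/384) = -19/384

-19/384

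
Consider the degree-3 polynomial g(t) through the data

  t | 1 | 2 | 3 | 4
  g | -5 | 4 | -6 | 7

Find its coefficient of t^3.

The leading coefficient equals the top divided difference g[1,2,3,4].
g[1,2] = (4 - (-5)) / (2 - 1) = 9
g[2,3] = (-6 - 4) / (3 - 2) = -10
g[3,4] = (7 - (-6)) / (4 - 3) = 13
g[1,2,3] = (-10 - 9) / (3 - 1) = -19/2
g[2,3,4] = (13 - (-10)) / (4 - 2) = 23/2
g[1,2,3,4] = (23/2 - (-19/2)) / (4 - 1) = 7

7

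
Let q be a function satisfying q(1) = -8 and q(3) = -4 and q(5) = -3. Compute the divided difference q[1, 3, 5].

q[1,3] = (-4 - (-8)) / (3 - 1) = 2
q[3,5] = (-3 - (-4)) / (5 - 3) = 1/2
q[1,3,5] = (1/2 - 2) / (5 - 1) = -3/8

-3/8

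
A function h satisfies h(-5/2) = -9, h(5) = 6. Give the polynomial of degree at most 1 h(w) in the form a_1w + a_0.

h(w) = 2w - 4

Build the Lagrange basis polynomials:
L_0(w) = (w - 5) / [-15/2] = -(2/15)w + 2/3
L_1(w) = (w + 5/2) / [15/2] = (2/15)w + 1/3
h(w) = (-9)·L_0 + 6·L_1
  (-9)·L_0(w) = (6/5)w - 6
  6·L_1(w) = (4/5)w + 2
Adding term by term: 2w - 4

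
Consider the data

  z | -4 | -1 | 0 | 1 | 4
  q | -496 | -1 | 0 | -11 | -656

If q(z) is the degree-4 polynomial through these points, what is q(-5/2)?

-155/2

Evaluate each Lagrange basis at z = -5/2:
L_0(-5/2) = (-3/2)·(-5/2)·(-7/2)·(-13/2)/[(-3)·(-4)·(-5)·(-8)] = 91/512
L_1(-5/2) = (3/2)·(-5/2)·(-7/2)·(-13/2)/[(3)·(-1)·(-2)·(-5)] = 91/32
L_2(-5/2) = (3/2)·(-3/2)·(-7/2)·(-13/2)/[(4)·(1)·(-1)·(-4)] = -819/256
L_3(-5/2) = (3/2)·(-3/2)·(-5/2)·(-13/2)/[(5)·(2)·(1)·(-3)] = 39/32
L_4(-5/2) = (3/2)·(-3/2)·(-5/2)·(-7/2)/[(8)·(5)·(4)·(3)] = -21/512
Sum: (-496)·(91/512) + (-1)·(91/32) + 0 + (-11)·(39/32) + (-656)·(-21/512) = -155/2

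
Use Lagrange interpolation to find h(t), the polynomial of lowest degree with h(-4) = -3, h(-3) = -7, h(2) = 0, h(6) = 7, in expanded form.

h(t) = -(31/360)t^3 + (169/360)t^2 + (89/36)t - 92/15

Build the Lagrange basis polynomials:
L_0(t) = (t + 3)(t - 2)(t - 6) / [-60] = -(1/60)t^3 + (1/12)t^2 + (1/5)t - 3/5
L_1(t) = (t + 4)(t - 2)(t - 6) / [45] = (1/45)t^3 - (4/45)t^2 - (4/9)t + 16/15
L_2(t) = (t + 4)(t + 3)(t - 6) / [-120] = -(1/120)t^3 - (1/120)t^2 + (1/4)t + 3/5
L_3(t) = (t + 4)(t + 3)(t - 2) / [360] = (1/360)t^3 + (1/72)t^2 - (1/180)t - 1/15
h(t) = (-3)·L_0 + (-7)·L_1 + 0·L_2 + 7·L_3
  (-3)·L_0(t) = (1/20)t^3 - (1/4)t^2 - (3/5)t + 9/5
  (-7)·L_1(t) = -(7/45)t^3 + (28/45)t^2 + (28/9)t - 112/15
  0·L_2(t) = 0
  7·L_3(t) = (7/360)t^3 + (7/72)t^2 - (7/180)t - 7/15
Adding term by term: -(31/360)t^3 + (169/360)t^2 + (89/36)t - 92/15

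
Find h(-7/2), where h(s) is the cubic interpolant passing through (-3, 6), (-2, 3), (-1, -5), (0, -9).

Evaluate each Lagrange basis at s = -7/2:
L_0(-7/2) = (-3/2)·(-5/2)·(-7/2)/[(-1)·(-2)·(-3)] = 35/16
L_1(-7/2) = (-1/2)·(-5/2)·(-7/2)/[(1)·(-1)·(-2)] = -35/16
L_2(-7/2) = (-1/2)·(-3/2)·(-7/2)/[(2)·(1)·(-1)] = 21/16
L_3(-7/2) = (-1/2)·(-3/2)·(-5/2)/[(3)·(2)·(1)] = -5/16
Sum: 6·(35/16) + 3·(-35/16) + (-5)·(21/16) + (-9)·(-5/16) = 45/16

45/16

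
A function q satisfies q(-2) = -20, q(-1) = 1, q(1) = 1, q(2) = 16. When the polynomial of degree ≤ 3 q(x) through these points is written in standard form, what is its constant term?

Build the Lagrange basis polynomials:
L_0(x) = (x + 1)(x - 1)(x - 2) / [-12] = -(1/12)x^3 + (1/6)x^2 + (1/12)x - 1/6
L_1(x) = (x + 2)(x - 1)(x - 2) / [6] = (1/6)x^3 - (1/6)x^2 - (2/3)x + 2/3
L_2(x) = (x + 2)(x + 1)(x - 2) / [-6] = -(1/6)x^3 - (1/6)x^2 + (2/3)x + 2/3
L_3(x) = (x + 2)(x + 1)(x - 1) / [12] = (1/12)x^3 + (1/6)x^2 - (1/12)x - 1/6
q(x) = (-20)·L_0 + 1·L_1 + 1·L_2 + 16·L_3
Only the constant term is needed; take it from each L_i and combine:
(-20)·(-1/6) + 1·(2/3) + 1·(2/3) + 16·(-1/6) = 2

2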